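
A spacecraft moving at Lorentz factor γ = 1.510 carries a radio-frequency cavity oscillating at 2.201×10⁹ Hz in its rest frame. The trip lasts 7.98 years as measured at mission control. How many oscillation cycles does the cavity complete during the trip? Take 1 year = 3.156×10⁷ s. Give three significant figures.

N = 3.67×10¹⁷

γ = 1.510
The oscillator's own cycle count is N = f × τ where τ is the proper time aboard the spacecraft. τ = Δt/γ = 7.98/1.510 = 5.285 years = 1.668×10⁸ s.
N = 2.201×10⁹ × 1.668×10⁸ = 3.671×10¹⁷.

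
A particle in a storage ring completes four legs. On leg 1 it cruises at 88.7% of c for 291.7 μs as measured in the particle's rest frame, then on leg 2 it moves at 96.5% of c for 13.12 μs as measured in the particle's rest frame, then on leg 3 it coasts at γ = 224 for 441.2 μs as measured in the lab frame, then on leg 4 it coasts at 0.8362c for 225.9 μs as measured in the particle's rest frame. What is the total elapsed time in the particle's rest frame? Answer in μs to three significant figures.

Leg 1: 291.7 μs is already measured in the particle's rest frame.
Leg 2: 13.12 μs is already measured in the particle's rest frame.
Leg 3: γ = 224; τ_3 = 441.2/224.0 = 1.970 μs.
Leg 4: 225.9 μs is already measured in the particle's rest frame.
Total: 291.7 + 13.12 + 1.970 + 225.9 μs.

τ = 533 μs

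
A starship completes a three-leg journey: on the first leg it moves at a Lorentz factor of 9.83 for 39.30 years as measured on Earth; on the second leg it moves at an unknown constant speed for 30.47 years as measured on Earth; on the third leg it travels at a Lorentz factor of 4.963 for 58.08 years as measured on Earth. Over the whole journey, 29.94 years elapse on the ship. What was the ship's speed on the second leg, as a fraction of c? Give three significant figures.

β = 0.884

Leg 1: γ = 9.83; τ_1 = 39.30/9.830 = 3.998 years.
Leg 2: speed unknown; τ_2 = 30.47/γ_2.
Leg 3: γ = 4.963; τ_3 = 58.08/4.963 = 11.70 years.
Total proper time: 3.998 + τ_2 + 11.70 = 29.94, so τ_2 = 29.94 − 15.70 = 14.24 years.
γ_2 = 30.47/14.24 = 2.140; β = √(1 − 1/γ²) = √0.7816.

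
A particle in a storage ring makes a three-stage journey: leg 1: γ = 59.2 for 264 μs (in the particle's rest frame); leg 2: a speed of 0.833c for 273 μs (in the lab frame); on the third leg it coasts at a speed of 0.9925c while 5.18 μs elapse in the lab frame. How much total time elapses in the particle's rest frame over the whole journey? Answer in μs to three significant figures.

Leg 1: 264 μs is already measured in the particle's rest frame.
Leg 2: γ = 1/√(1 − 0.833²) = 1/√0.3061 = 1.807; τ_2 = 273/1.807 = 151.0 μs.
Leg 3: γ = 1/√(1 − 0.9925²) = 1/√0.01494 = 8.180; τ_3 = 5.18/8.180 = 0.6332 μs.
Total: 264.0 + 151.0 + 0.6332 μs.

τ = 416 μs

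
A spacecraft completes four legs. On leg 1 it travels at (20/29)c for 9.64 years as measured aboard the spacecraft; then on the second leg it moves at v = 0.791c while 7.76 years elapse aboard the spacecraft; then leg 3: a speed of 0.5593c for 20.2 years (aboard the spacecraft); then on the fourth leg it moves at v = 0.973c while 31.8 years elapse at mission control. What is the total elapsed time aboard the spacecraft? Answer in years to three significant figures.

τ = 44.9 years

Leg 1: 9.64 years is already measured aboard the spacecraft.
Leg 2: 7.76 years is already measured aboard the spacecraft.
Leg 3: 20.2 years is already measured aboard the spacecraft.
Leg 4: γ = 1/√(1 − 0.973²) = 1/√0.05327 = 4.333; τ_4 = 31.8/4.333 = 7.340 years.
Total: 9.640 + 7.760 + 20.20 + 7.340 years.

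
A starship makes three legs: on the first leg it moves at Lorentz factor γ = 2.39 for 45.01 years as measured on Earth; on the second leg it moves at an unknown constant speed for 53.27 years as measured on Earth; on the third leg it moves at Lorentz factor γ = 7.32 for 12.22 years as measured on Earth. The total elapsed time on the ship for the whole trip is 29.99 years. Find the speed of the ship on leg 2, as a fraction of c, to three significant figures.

Leg 1: γ = 2.39; τ_1 = 45.01/2.390 = 18.83 years.
Leg 2: speed unknown; τ_2 = 53.27/γ_2.
Leg 3: γ = 7.32; τ_3 = 12.22/7.320 = 1.669 years.
Total proper time: 18.83 + τ_2 + 1.669 = 29.99, so τ_2 = 29.99 − 20.50 = 9.488 years.
γ_2 = 53.27/9.488 = 5.614; β = √(1 − 1/γ²) = √0.9683.

β = 0.984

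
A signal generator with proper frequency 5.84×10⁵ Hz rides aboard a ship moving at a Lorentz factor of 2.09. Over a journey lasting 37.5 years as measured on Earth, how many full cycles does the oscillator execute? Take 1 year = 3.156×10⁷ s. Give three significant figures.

N = 3.31×10¹⁴

γ = 2.09
The oscillator's own cycle count is N = f × τ where τ is the proper time on the ship. τ = Δt/γ = 37.5/2.090 = 17.94 years = 5.663×10⁸ s.
N = 5.84×10⁵ × 5.663×10⁸ = 3.307×10¹⁴.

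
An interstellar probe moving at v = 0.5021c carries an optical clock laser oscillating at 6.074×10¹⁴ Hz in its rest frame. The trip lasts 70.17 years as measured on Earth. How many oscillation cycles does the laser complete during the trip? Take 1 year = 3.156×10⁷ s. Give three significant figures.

N = 1.16×10²⁴

γ = 1/√(1 − 0.5021²) = 1/√0.7479 = 1.156
The oscillator's own cycle count is N = f × τ where τ is the proper time aboard the probe. τ = Δt/γ = 70.17/1.156 = 60.68 years = 1.915×10⁹ s.
N = 6.074×10¹⁴ × 1.915×10⁹ = 1.163×10²⁴.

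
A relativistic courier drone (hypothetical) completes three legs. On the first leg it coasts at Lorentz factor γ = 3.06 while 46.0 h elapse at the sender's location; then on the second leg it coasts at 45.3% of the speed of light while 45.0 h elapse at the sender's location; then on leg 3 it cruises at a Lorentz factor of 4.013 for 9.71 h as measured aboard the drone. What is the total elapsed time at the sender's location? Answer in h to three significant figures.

Leg 1: 46.0 h is already measured at the sender's location.
Leg 2: 45.0 h is already measured at the sender's location.
Leg 3: γ = 4.013; Δt_3 = 4.013 × 9.71 = 38.97 h.
Total: 46.00 + 45.00 + 38.97 h.

Δt = 130 h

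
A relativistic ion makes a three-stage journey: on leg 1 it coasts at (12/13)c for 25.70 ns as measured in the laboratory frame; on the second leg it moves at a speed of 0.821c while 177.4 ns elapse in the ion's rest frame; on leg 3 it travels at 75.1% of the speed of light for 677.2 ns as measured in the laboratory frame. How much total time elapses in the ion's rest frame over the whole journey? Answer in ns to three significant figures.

Leg 1: γ = 1/√(1 − (12/13)²) = 13/5 = 2.600; τ_1 = 25.70/2.600 = 9.885 ns.
Leg 2: 177.4 ns is already measured in the ion's rest frame.
Leg 3: β = 0.751; γ = 1/√(1 − 0.751²) = 1/√0.4360 = 1.514; τ_3 = 677.2/1.514 = 447.2 ns.
Total: 9.885 + 177.4 + 447.2 ns.

τ = 634 ns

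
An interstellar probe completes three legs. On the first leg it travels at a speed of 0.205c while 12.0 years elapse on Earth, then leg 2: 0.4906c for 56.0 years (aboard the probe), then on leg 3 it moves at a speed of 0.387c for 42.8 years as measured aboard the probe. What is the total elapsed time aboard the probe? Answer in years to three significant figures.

τ = 111 years

Leg 1: γ = 1/√(1 − 0.205²) = 1/√0.9580 = 1.022; τ_1 = 12.0/1.022 = 11.75 years.
Leg 2: 56.0 years is already measured aboard the probe.
Leg 3: 42.8 years is already measured aboard the probe.
Total: 11.75 + 56.00 + 42.80 years.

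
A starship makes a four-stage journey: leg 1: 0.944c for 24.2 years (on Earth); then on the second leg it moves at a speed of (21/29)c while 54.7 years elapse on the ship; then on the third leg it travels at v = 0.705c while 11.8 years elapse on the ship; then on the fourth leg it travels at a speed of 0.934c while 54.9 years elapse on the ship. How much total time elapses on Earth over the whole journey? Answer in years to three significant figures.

Δt = 274 years

Leg 1: 24.2 years is already measured on Earth.
Leg 2: γ = 1/√(1 − (21/29)²) = 29/20 = 1.450; Δt_2 = 1.450 × 54.7 = 79.32 years.
Leg 3: γ = 1/√(1 − 0.705²) = 1/√0.5030 = 1.410; Δt_3 = 1.410 × 11.8 = 16.64 years.
Leg 4: γ = 1/√(1 − 0.934²) = 1/√0.1276 = 2.799; Δt_4 = 2.799 × 54.9 = 153.7 years.
Total: 24.20 + 79.32 + 16.64 + 153.7 years.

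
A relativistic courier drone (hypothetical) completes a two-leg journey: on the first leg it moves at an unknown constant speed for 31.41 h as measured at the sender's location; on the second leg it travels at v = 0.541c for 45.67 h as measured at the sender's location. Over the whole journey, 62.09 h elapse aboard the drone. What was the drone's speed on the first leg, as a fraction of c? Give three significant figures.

β = 0.657

Leg 1: speed unknown; τ_1 = 31.41/γ_1.
Leg 2: γ = 1/√(1 − 0.541²) = 1/√0.7073 = 1.189; τ_2 = 45.67/1.189 = 38.41 h.
Total proper time: τ_1 + 38.41 = 62.09, so τ_1 = 62.09 − 38.41 = 23.68 h.
γ_1 = 31.41/23.68 = 1.326; β = √(1 − 1/γ²) = √0.4316.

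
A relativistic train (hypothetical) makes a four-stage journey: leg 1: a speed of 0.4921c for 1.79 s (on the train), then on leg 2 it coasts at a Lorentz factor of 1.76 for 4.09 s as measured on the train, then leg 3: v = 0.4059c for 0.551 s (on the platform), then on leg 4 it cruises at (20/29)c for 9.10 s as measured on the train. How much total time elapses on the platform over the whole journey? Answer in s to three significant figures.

Δt = 22.4 s

Leg 1: γ = 1/√(1 − 0.4921²) = 1/√0.7578 = 1.149; Δt_1 = 1.149 × 1.79 = 2.056 s.
Leg 2: γ = 1.76; Δt_2 = 1.760 × 4.09 = 7.198 s.
Leg 3: 0.551 s is already measured on the platform.
Leg 4: γ = 1/√(1 − (20/29)²) = 29/21 ≈ 1.381; Δt_4 = 1.381 × 9.10 = 12.57 s.
Total: 2.056 + 7.198 + 0.5510 + 12.57 s.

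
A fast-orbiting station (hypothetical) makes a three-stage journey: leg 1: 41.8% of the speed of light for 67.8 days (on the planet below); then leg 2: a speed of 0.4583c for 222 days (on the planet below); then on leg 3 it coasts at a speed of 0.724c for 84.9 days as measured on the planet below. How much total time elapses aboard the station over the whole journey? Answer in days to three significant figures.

τ = 317 days

Leg 1: β = 0.418; γ = 1/√(1 − 0.418²) = 1/√0.8253 = 1.101; τ_1 = 67.8/1.101 = 61.59 days.
Leg 2: γ = 1/√(1 − 0.4583²) = 1/√0.7900 = 1.125; τ_2 = 222/1.125 = 197.3 days.
Leg 3: γ = 1/√(1 − 0.724²) = 1/√0.4758 = 1.450; τ_3 = 84.9/1.450 = 58.56 days.
Total: 61.59 + 197.3 + 58.56 days.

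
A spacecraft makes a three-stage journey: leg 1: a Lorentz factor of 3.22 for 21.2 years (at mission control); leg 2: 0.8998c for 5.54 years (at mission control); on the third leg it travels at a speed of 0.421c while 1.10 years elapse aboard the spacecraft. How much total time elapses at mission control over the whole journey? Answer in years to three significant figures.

Δt = 28.0 years

Leg 1: 21.2 years is already measured at mission control.
Leg 2: 5.54 years is already measured at mission control.
Leg 3: γ = 1/√(1 − 0.421²) = 1/√0.8228 = 1.102; Δt_3 = 1.102 × 1.10 = 1.213 years.
Total: 21.20 + 5.540 + 1.213 years.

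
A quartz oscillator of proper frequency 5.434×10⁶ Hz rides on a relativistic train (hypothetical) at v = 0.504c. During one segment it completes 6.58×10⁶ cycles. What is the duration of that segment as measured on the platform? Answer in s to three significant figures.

Δt = 1.40 s

γ = 1/√(1 − 0.504²) = 1/√0.7460 = 1.158
Proper time for N cycles: τ = N/f = 6.58×10⁶/(5.434×10⁶) = 1.211×10⁰ s = 1.211 s.
Lab-frame duration Δt = γτ = 1.158 × 1.211 = 1.402 s.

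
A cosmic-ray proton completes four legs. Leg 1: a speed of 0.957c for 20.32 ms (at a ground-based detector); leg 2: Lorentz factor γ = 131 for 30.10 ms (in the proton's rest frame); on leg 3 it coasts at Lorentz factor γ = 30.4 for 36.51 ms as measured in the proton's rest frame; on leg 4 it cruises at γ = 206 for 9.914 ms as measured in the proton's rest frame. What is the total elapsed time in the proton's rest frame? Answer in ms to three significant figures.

τ = 82.4 ms

Leg 1: γ = 1/√(1 − 0.957²) = 1/√0.08415 = 3.447; τ_1 = 20.32/3.447 = 5.895 ms.
Leg 2: 30.10 ms is already measured in the proton's rest frame.
Leg 3: 36.51 ms is already measured in the proton's rest frame.
Leg 4: 9.914 ms is already measured in the proton's rest frame.
Total: 5.895 + 30.10 + 36.51 + 9.914 ms.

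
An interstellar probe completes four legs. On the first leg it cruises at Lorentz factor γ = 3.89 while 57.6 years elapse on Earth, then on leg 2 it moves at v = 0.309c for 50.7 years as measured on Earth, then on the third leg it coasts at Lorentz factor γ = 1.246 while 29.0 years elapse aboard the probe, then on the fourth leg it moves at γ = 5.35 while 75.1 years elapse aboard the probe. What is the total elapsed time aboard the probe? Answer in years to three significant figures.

τ = 167 years

Leg 1: γ = 3.89; τ_1 = 57.6/3.890 = 14.81 years.
Leg 2: γ = 1/√(1 − 0.309²) = 1/√0.9045 = 1.051; τ_2 = 50.7/1.051 = 48.22 years.
Leg 3: 29.0 years is already measured aboard the probe.
Leg 4: 75.1 years is already measured aboard the probe.
Total: 14.81 + 48.22 + 29.00 + 75.10 years.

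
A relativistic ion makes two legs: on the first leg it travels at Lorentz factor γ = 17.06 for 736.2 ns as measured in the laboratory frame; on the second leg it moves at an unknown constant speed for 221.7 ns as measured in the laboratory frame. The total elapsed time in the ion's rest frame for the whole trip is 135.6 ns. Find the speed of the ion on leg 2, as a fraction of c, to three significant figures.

Leg 1: γ = 17.06; τ_1 = 736.2/17.06 = 43.15 ns.
Leg 2: speed unknown; τ_2 = 221.7/γ_2.
Total proper time: 43.15 + τ_2 = 135.6, so τ_2 = 135.6 − 43.15 = 92.45 ns.
γ_2 = 221.7/92.45 = 2.398; β = √(1 − 1/γ²) = √0.8261.

β = 0.909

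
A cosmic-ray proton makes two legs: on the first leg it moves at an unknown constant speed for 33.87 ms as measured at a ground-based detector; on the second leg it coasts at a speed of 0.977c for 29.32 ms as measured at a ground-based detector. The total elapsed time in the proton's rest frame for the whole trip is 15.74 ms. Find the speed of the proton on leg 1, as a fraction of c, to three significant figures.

Leg 1: speed unknown; τ_1 = 33.87/γ_1.
Leg 2: γ = 1/√(1 − 0.977²) = 1/√0.04547 = 4.690; τ_2 = 29.32/4.690 = 6.252 ms.
Total proper time: τ_1 + 6.252 = 15.74, so τ_1 = 15.74 − 6.252 = 9.488 ms.
γ_1 = 33.87/9.488 = 3.570; β = √(1 − 1/γ²) = √0.9215.

β = 0.960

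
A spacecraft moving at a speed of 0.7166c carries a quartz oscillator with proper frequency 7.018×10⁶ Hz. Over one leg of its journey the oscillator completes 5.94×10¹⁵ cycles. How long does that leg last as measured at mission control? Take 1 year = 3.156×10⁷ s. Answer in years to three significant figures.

Δt = 38.5 years

γ = 1/√(1 − 0.7166²) = 1/√0.4865 = 1.434
Proper time for N cycles: τ = N/f = 5.94×10¹⁵/(7.018×10⁶) = 8.464×10⁸ s = 26.82 years.
Lab-frame duration Δt = γτ = 1.434 × 26.82 = 38.45 years.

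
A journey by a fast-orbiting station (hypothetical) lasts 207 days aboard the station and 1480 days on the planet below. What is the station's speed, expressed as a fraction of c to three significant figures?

v = 0.990c

The proper time is measured aboard the station (both events occur at the station's location); Δt is measured on the planet below. γ = Δt/τ = 1480/207 = 7.150.
β = √(1 − 1/γ²) = √(1 − 0.01956) = √0.9804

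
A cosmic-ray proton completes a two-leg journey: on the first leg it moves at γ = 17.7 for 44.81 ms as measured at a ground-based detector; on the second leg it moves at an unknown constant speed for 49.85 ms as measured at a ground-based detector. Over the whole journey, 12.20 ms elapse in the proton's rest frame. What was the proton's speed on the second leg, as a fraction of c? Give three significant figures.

Leg 1: γ = 17.7; τ_1 = 44.81/17.70 = 2.532 ms.
Leg 2: speed unknown; τ_2 = 49.85/γ_2.
Total proper time: 2.532 + τ_2 = 12.20, so τ_2 = 12.20 − 2.532 = 9.668 ms.
γ_2 = 49.85/9.668 = 5.156; β = √(1 − 1/γ²) = √0.9624.

β = 0.981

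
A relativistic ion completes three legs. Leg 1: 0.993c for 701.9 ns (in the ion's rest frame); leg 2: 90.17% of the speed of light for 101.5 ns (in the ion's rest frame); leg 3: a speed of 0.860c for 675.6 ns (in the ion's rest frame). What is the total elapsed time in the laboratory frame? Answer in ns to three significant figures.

Δt = 7500 ns

Leg 1: γ = 1/√(1 − 0.993²) = 1/√0.01395 = 8.466; Δt_1 = 8.466 × 701.9 = 5943 ns.
Leg 2: β = 0.9017; γ = 1/√(1 − 0.9017²) = 1/√0.1869 = 2.313; Δt_2 = 2.313 × 101.5 = 234.8 ns.
Leg 3: γ = 1/√(1 − 0.860²) = 1/√0.2604 = 1.960; Δt_3 = 1.960 × 675.6 = 1324 ns.
Total: 5943 + 234.8 + 1324 ns.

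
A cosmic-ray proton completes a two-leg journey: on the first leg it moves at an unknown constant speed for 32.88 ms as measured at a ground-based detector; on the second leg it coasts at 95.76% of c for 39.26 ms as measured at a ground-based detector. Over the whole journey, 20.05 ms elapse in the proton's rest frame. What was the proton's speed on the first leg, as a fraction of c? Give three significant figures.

β = 0.964

Leg 1: speed unknown; τ_1 = 32.88/γ_1.
Leg 2: β = 0.9576; γ = 1/√(1 − 0.9576²) = 1/√0.08300 = 3.471; τ_2 = 39.26/3.471 = 11.31 ms.
Total proper time: τ_1 + 11.31 = 20.05, so τ_1 = 20.05 − 11.31 = 8.739 ms.
γ_1 = 32.88/8.739 = 3.762; β = √(1 − 1/γ²) = √0.9294.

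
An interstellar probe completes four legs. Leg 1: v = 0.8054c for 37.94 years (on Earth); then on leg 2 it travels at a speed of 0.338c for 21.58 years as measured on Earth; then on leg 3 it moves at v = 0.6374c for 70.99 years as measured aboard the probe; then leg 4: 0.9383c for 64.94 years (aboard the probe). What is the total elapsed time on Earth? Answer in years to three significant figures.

Leg 1: 37.94 years is already measured on Earth.
Leg 2: 21.58 years is already measured on Earth.
Leg 3: γ = 1/√(1 − 0.6374²) = 1/√0.5937 = 1.298; Δt_3 = 1.298 × 70.99 = 92.13 years.
Leg 4: γ = 1/√(1 − 0.9383²) = 1/√0.1196 = 2.892; Δt_4 = 2.892 × 64.94 = 187.8 years.
Total: 37.94 + 21.58 + 92.13 + 187.8 years.

Δt = 339 years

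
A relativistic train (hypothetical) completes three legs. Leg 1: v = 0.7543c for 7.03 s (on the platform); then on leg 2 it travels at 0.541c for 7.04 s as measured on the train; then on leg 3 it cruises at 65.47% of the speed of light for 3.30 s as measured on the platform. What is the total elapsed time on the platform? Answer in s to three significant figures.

Δt = 18.7 s

Leg 1: 7.03 s is already measured on the platform.
Leg 2: γ = 1/√(1 − 0.541²) = 1/√0.7073 = 1.189; Δt_2 = 1.189 × 7.04 = 8.371 s.
Leg 3: 3.30 s is already measured on the platform.
Total: 7.030 + 8.371 + 3.300 s.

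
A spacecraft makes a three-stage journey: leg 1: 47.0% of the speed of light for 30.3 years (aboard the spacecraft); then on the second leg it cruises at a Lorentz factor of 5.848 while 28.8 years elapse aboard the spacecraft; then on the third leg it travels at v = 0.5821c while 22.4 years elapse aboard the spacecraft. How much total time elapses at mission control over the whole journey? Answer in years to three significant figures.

Leg 1: β = 0.470; γ = 1/√(1 − 0.470²) = 1/√0.7791 = 1.133; Δt_1 = 1.133 × 30.3 = 34.33 years.
Leg 2: γ = 5.848; Δt_2 = 5.848 × 28.8 = 168.4 years.
Leg 3: γ = 1/√(1 − 0.5821²) = 1/√0.6612 = 1.230; Δt_3 = 1.230 × 22.4 = 27.55 years.
Total: 34.33 + 168.4 + 27.55 years.

Δt = 230 years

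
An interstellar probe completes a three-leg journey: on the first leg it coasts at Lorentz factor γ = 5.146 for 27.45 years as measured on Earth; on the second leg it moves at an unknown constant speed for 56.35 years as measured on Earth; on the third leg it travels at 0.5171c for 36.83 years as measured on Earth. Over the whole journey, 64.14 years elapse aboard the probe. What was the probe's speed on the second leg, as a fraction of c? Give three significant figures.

β = 0.875

Leg 1: γ = 5.146; τ_1 = 27.45/5.146 = 5.334 years.
Leg 2: speed unknown; τ_2 = 56.35/γ_2.
Leg 3: γ = 1/√(1 − 0.5171²) = 1/√0.7326 = 1.168; τ_3 = 36.83/1.168 = 31.52 years.
Total proper time: 5.334 + τ_2 + 31.52 = 64.14, so τ_2 = 64.14 − 36.86 = 27.28 years.
γ_2 = 56.35/27.28 = 2.065; β = √(1 − 1/γ²) = √0.7656.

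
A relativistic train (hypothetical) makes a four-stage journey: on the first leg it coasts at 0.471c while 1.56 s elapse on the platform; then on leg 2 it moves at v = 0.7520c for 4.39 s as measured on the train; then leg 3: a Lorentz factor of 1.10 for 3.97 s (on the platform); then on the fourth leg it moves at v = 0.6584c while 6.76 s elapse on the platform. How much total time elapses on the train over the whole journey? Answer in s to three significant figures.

τ = 14.5 s

Leg 1: γ = 1/√(1 − 0.471²) = 1/√0.7782 = 1.134; τ_1 = 1.56/1.134 = 1.376 s.
Leg 2: 4.39 s is already measured on the train.
Leg 3: γ = 1.10; τ_3 = 3.97/1.100 = 3.609 s.
Leg 4: γ = 1/√(1 − 0.6584²) = 1/√0.5665 = 1.329; τ_4 = 6.76/1.329 = 5.088 s.
Total: 1.376 + 4.390 + 3.609 + 5.088 s.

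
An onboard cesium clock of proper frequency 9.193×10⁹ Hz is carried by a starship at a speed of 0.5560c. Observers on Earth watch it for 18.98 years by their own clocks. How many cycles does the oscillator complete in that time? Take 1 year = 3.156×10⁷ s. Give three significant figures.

γ = 1/√(1 − 0.5560²) = 1/√0.6909 = 1.203
During 18.98 years of lab time, the oscillator's proper time advances by τ = Δt/γ = 18.98/1.203 = 15.78 years = 4.979×10⁸ s.
N = f × τ = 9.193×10⁹ × 4.979×10⁸ = 4.577×10¹⁸.

N = 4.58×10¹⁸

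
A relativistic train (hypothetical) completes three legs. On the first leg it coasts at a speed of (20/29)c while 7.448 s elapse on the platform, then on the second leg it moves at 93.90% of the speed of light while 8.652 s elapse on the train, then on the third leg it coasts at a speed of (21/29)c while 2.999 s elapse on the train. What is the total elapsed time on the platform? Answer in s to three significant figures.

Δt = 37.0 s

Leg 1: 7.448 s is already measured on the platform.
Leg 2: β = 0.9390; γ = 1/√(1 − 0.9390²) = 1/√0.1183 = 2.908; Δt_2 = 2.908 × 8.652 = 25.16 s.
Leg 3: γ = 1/√(1 − (21/29)²) = 29/20 = 1.450; Δt_3 = 1.450 × 2.999 = 4.349 s.
Total: 7.448 + 25.16 + 4.349 s.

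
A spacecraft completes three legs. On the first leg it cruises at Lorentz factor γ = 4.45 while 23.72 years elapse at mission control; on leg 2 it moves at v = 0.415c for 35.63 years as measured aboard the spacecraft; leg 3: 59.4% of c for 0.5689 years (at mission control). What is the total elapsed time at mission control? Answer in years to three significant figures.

Δt = 63.5 years

Leg 1: 23.72 years is already measured at mission control.
Leg 2: γ = 1/√(1 − 0.415²) = 1/√0.8278 = 1.099; Δt_2 = 1.099 × 35.63 = 39.16 years.
Leg 3: 0.5689 years is already measured at mission control.
Total: 23.72 + 39.16 + 0.5689 years.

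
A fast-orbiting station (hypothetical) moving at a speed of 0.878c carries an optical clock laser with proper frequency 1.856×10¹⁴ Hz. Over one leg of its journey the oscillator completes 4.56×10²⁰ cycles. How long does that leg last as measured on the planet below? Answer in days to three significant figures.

γ = 1/√(1 − 0.878²) = 1/√0.2291 = 2.089
Proper time for N cycles: τ = N/f = 4.56×10²⁰/(1.856×10¹⁴) = 2.457×10⁶ s = 28.44 days.
Lab-frame duration Δt = γτ = 2.089 × 28.44 = 59.41 days.

Δt = 59.4 days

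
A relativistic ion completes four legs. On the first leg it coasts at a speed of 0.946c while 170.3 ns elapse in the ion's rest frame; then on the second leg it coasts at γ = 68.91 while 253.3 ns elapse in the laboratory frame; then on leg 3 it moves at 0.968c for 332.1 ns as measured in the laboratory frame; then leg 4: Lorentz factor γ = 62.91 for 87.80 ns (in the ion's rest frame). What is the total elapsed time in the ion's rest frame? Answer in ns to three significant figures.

Leg 1: 170.3 ns is already measured in the ion's rest frame.
Leg 2: γ = 68.91; τ_2 = 253.3/68.91 = 3.676 ns.
Leg 3: γ = 1/√(1 − 0.968²) = 1/√0.06298 = 3.985; τ_3 = 332.1/3.985 = 83.34 ns.
Leg 4: 87.80 ns is already measured in the ion's rest frame.
Total: 170.3 + 3.676 + 83.34 + 87.80 ns.

τ = 345 ns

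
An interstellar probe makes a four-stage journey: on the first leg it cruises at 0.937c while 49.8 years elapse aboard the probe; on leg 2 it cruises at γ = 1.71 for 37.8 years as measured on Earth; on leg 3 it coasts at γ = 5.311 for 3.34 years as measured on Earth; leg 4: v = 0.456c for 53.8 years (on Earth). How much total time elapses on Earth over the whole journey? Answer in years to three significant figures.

Leg 1: γ = 1/√(1 − 0.937²) = 1/√0.1220 = 2.863; Δt_1 = 2.863 × 49.8 = 142.6 years.
Leg 2: 37.8 years is already measured on Earth.
Leg 3: 3.34 years is already measured on Earth.
Leg 4: 53.8 years is already measured on Earth.
Total: 142.6 + 37.80 + 3.340 + 53.80 years.

Δt = 237 years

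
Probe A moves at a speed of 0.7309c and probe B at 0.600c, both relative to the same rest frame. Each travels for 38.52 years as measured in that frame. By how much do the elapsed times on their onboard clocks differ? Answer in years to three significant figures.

A: γ = 1/√(1 − 0.7309²) = 1/√0.4658 = 1.465; τ_A = 38.52/1.465 = 26.29 years.
B: γ = 1/√(1 − 0.600²) = 5/4 = 1.250; τ_B = 38.52/1.250 = 30.82 years.

|τ_A − τ_B| = 4.53 years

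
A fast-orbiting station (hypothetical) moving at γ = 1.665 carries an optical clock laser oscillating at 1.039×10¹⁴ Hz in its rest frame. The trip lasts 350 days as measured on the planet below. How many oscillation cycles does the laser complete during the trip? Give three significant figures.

N = 1.89×10²¹

γ = 1.665
The oscillator's own cycle count is N = f × τ where τ is the proper time aboard the station. τ = Δt/γ = 350/1.665 = 210.2 days = 1.816×10⁷ s.
N = 1.039×10¹⁴ × 1.816×10⁷ = 1.887×10²¹.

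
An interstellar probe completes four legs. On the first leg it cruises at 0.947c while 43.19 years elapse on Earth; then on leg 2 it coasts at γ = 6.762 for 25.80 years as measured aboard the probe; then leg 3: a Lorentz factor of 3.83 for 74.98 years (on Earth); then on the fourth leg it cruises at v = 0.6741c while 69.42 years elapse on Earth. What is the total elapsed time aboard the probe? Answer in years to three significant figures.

Leg 1: γ = 1/√(1 − 0.947²) = 1/√0.1032 = 3.113; τ_1 = 43.19/3.113 = 13.87 years.
Leg 2: 25.80 years is already measured aboard the probe.
Leg 3: γ = 3.83; τ_3 = 74.98/3.830 = 19.58 years.
Leg 4: γ = 1/√(1 − 0.6741²) = 1/√0.5456 = 1.354; τ_4 = 69.42/1.354 = 51.28 years.
Total: 13.87 + 25.80 + 19.58 + 51.28 years.

τ = 111 years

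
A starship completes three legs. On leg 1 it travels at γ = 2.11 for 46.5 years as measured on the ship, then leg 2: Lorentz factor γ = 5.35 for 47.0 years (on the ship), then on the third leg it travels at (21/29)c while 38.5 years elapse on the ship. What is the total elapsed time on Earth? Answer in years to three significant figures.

Leg 1: γ = 2.11; Δt_1 = 2.110 × 46.5 = 98.12 years.
Leg 2: γ = 5.35; Δt_2 = 5.350 × 47.0 = 251.4 years.
Leg 3: γ = 1/√(1 − (21/29)²) = 29/20 = 1.450; Δt_3 = 1.450 × 38.5 = 55.83 years.
Total: 98.12 + 251.4 + 55.83 years.

Δt = 405 years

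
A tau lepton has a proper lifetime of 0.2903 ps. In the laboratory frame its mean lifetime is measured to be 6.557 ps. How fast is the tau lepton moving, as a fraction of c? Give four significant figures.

γ = Δt/τ₀ = 6.557/0.2903 = 22.59
β = √(1 − 1/γ²) = √(1 − 0.001960) = √0.9980

v = 0.9990c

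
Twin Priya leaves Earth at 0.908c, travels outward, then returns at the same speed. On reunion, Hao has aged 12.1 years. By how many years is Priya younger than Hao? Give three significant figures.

Δt − τ = 7.03 years

γ = 1/√(1 − 0.908²) = 1/√0.1755 = 2.387
Priya's elapsed proper time: τ = 12.1/2.387 = 5.070 years.
Age gap = Δt − τ = 12.1 − 5.070 years.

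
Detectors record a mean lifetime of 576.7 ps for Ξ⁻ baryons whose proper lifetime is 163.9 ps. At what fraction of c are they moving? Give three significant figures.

β = 0.959

γ = Δt/τ₀ = 576.7/163.9 = 3.519
β = √(1 − 1/γ²) = √(1 − 0.08077) = √0.9192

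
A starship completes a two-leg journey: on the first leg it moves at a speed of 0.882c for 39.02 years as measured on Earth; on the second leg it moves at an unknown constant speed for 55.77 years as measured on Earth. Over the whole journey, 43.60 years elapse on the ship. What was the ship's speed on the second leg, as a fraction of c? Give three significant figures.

β = 0.892

Leg 1: γ = 1/√(1 − 0.882²) = 1/√0.2221 = 2.122; τ_1 = 39.02/2.122 = 18.39 years.
Leg 2: speed unknown; τ_2 = 55.77/γ_2.
Total proper time: 18.39 + τ_2 = 43.60, so τ_2 = 43.60 − 18.39 = 25.21 years.
γ_2 = 55.77/25.21 = 2.212; β = √(1 − 1/γ²) = √0.7956.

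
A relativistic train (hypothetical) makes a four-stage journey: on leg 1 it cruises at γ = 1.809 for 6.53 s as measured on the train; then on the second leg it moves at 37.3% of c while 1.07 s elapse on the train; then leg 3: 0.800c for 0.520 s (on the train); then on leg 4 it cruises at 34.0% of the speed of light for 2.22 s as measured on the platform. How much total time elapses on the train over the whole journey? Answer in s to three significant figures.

Leg 1: 6.53 s is already measured on the train.
Leg 2: 1.07 s is already measured on the train.
Leg 3: 0.520 s is already measured on the train.
Leg 4: β = 0.340; γ = 1/√(1 − 0.340²) = 1/√0.8844 = 1.063; τ_4 = 2.22/1.063 = 2.088 s.
Total: 6.530 + 1.070 + 0.5200 + 2.088 s.

τ = 10.2 s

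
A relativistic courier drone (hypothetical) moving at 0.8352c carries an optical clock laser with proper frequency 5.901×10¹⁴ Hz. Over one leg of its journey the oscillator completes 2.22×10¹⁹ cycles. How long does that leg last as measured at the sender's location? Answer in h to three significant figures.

Δt = 19.0 h

γ = 1/√(1 − 0.8352²) = 1/√0.3024 = 1.818
Proper time for N cycles: τ = N/f = 2.22×10¹⁹/(5.901×10¹⁴) = 3.762×10⁴ s = 10.45 h.
Lab-frame duration Δt = γτ = 1.818 × 10.45 = 19.00 h.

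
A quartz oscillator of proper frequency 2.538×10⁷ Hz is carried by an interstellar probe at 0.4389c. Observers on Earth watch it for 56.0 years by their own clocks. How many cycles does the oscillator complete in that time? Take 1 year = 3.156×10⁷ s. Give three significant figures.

N = 4.03×10¹⁶

γ = 1/√(1 − 0.4389²) = 1/√0.8074 = 1.113
During 56.0 years of lab time, the oscillator's proper time advances by τ = Δt/γ = 56.0/1.113 = 50.32 years = 1.588×10⁹ s.
N = f × τ = 2.538×10⁷ × 1.588×10⁹ = 4.030×10¹⁶.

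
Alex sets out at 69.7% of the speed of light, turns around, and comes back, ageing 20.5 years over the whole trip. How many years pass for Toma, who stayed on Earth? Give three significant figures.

Δt = 28.6 years

β = 0.697; γ = 1/√(1 − 0.697²) = 1/√0.5142 = 1.395
Earth-frame duration is the dilated interval: Δt = γτ = 1.395 × 20.5 years.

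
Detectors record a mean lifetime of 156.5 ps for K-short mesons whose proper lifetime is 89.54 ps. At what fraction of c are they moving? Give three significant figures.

γ = Δt/τ₀ = 156.5/89.54 = 1.748
β = √(1 − 1/γ²) = √(1 − 0.3273) = √0.6727

v = 0.820c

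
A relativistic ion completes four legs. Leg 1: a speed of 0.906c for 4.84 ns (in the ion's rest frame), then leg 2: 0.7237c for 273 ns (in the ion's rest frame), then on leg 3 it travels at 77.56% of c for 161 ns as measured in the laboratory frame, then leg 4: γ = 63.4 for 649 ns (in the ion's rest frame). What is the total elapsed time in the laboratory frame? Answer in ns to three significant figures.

Δt = 4.17×10⁴ ns

Leg 1: γ = 1/√(1 − 0.906²) = 1/√0.1792 = 2.363; Δt_1 = 2.363 × 4.84 = 11.43 ns.
Leg 2: γ = 1/√(1 − 0.7237²) = 1/√0.4763 = 1.449; Δt_2 = 1.449 × 273 = 395.6 ns.
Leg 3: 161 ns is already measured in the laboratory frame.
Leg 4: γ = 63.4; Δt_4 = 63.40 × 649 = 4.115×10⁴ ns.
Total: 11.43 + 395.6 + 161.0 + 4.115×10⁴ ns.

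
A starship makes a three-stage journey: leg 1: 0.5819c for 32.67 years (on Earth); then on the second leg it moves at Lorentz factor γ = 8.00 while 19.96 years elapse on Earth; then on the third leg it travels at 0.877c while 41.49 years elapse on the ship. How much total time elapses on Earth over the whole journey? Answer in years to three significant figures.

Δt = 139 years

Leg 1: 32.67 years is already measured on Earth.
Leg 2: 19.96 years is already measured on Earth.
Leg 3: γ = 1/√(1 − 0.877²) = 1/√0.2309 = 2.081; Δt_3 = 2.081 × 41.49 = 86.35 years.
Total: 32.67 + 19.96 + 86.35 years.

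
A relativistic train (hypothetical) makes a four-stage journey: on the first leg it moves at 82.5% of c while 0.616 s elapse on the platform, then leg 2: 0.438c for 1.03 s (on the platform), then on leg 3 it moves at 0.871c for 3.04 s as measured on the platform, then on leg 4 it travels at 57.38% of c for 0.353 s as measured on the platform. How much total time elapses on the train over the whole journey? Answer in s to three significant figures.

Leg 1: β = 0.825; γ = 1/√(1 − 0.825²) = 1/√0.3194 = 1.769; τ_1 = 0.616/1.769 = 0.3481 s.
Leg 2: γ = 1/√(1 − 0.438²) = 1/√0.8082 = 1.112; τ_2 = 1.03/1.112 = 0.9259 s.
Leg 3: γ = 1/√(1 − 0.871²) = 1/√0.2414 = 2.035; τ_3 = 3.04/2.035 = 1.494 s.
Leg 4: β = 0.5738; γ = 1/√(1 − 0.5738²) = 1/√0.6708 = 1.221; τ_4 = 0.353/1.221 = 0.2891 s.
Total: 0.3481 + 0.9259 + 1.494 + 0.2891 s.

τ = 3.06 s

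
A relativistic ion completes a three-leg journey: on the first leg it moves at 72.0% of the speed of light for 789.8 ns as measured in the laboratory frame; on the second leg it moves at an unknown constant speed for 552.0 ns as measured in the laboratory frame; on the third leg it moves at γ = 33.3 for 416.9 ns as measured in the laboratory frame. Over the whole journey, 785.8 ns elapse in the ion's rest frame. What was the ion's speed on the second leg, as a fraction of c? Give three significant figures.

Leg 1: β = 0.720; γ = 1/√(1 − 0.720²) = 1/√0.4816 = 1.441; τ_1 = 789.8/1.441 = 548.1 ns.
Leg 2: speed unknown; τ_2 = 552.0/γ_2.
Leg 3: γ = 33.3; τ_3 = 416.9/33.30 = 12.52 ns.
Total proper time: 548.1 + τ_2 + 12.52 = 785.8, so τ_2 = 785.8 − 560.6 = 225.2 ns.
γ_2 = 552.0/225.2 = 2.451; β = √(1 − 1/γ²) = √0.8336.

β = 0.913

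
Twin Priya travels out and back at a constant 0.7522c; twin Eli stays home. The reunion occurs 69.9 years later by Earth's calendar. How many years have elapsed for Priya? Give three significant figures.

γ = 1/√(1 − 0.7522²) = 1/√0.4342 = 1.518
Priya's clock measures proper time along the trip: τ = Δt/γ = 69.9/1.518 years.

τ = 46.1 years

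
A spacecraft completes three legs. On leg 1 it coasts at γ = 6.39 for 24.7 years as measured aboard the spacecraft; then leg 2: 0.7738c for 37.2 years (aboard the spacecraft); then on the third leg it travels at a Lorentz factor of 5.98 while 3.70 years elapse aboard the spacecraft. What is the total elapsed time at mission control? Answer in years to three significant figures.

Δt = 239 years

Leg 1: γ = 6.39; Δt_1 = 6.390 × 24.7 = 157.8 years.
Leg 2: γ = 1/√(1 − 0.7738²) = 1/√0.4012 = 1.579; Δt_2 = 1.579 × 37.2 = 58.73 years.
Leg 3: γ = 5.98; Δt_3 = 5.980 × 3.70 = 22.13 years.
Total: 157.8 + 58.73 + 22.13 years.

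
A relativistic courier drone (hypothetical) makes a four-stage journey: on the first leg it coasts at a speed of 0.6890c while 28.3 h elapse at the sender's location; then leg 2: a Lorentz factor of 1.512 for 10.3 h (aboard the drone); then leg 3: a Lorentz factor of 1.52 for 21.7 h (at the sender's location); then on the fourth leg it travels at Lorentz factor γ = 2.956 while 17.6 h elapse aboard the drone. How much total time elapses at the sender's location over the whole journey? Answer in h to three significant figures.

Leg 1: 28.3 h is already measured at the sender's location.
Leg 2: γ = 1.512; Δt_2 = 1.512 × 10.3 = 15.57 h.
Leg 3: 21.7 h is already measured at the sender's location.
Leg 4: γ = 2.956; Δt_4 = 2.956 × 17.6 = 52.03 h.
Total: 28.30 + 15.57 + 21.70 + 52.03 h.

Δt = 118 h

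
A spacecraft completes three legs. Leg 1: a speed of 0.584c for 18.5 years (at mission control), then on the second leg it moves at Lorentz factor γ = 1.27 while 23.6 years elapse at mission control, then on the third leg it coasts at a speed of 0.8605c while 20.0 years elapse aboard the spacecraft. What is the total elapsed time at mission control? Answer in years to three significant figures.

Leg 1: 18.5 years is already measured at mission control.
Leg 2: 23.6 years is already measured at mission control.
Leg 3: γ = 1/√(1 − 0.8605²) = 1/√0.2595 = 1.963; Δt_3 = 1.963 × 20.0 = 39.26 years.
Total: 18.50 + 23.60 + 39.26 years.

Δt = 81.4 years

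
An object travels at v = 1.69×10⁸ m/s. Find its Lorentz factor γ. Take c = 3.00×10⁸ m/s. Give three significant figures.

β = 1.69×10⁸/3.00×10⁸ = 0.5633; γ = 1/√(1 − 0.5633²) = 1.210

γ = 1.21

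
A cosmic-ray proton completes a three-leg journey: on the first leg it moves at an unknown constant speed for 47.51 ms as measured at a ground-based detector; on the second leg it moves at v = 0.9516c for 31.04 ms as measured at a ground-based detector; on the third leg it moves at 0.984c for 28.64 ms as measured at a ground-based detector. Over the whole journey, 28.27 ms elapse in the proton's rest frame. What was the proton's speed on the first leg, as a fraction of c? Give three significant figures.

Leg 1: speed unknown; τ_1 = 47.51/γ_1.
Leg 2: γ = 1/√(1 − 0.9516²) = 1/√0.09446 = 3.254; τ_2 = 31.04/3.254 = 9.540 ms.
Leg 3: γ = 1/√(1 − 0.984²) = 1/√0.03174 = 5.613; τ_3 = 28.64/5.613 = 5.103 ms.
Total proper time: τ_1 + 9.540 + 5.103 = 28.27, so τ_1 = 28.27 − 14.64 = 13.63 ms.
γ_1 = 47.51/13.63 = 3.486; β = √(1 − 1/γ²) = √0.9177.

β = 0.958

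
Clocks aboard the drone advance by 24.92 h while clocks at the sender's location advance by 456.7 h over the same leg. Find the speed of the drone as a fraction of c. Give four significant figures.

The proper time is measured aboard the drone (both events occur at the drone's location); Δt is measured at the sender's location. γ = Δt/τ = 456.7/24.92 = 18.33.
β = √(1 − 1/γ²) = √(1 − 0.002977) = √0.9970

β = 0.9985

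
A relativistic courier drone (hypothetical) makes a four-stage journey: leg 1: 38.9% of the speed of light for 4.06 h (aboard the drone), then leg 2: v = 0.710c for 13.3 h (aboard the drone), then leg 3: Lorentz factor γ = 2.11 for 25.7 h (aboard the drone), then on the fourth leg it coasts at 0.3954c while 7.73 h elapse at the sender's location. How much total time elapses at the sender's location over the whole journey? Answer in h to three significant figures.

Leg 1: β = 0.389; γ = 1/√(1 − 0.389²) = 1/√0.8487 = 1.085; Δt_1 = 1.085 × 4.06 = 4.407 h.
Leg 2: γ = 1/√(1 − 0.710²) = 1/√0.4959 = 1.420; Δt_2 = 1.420 × 13.3 = 18.89 h.
Leg 3: γ = 2.11; Δt_3 = 2.110 × 25.7 = 54.23 h.
Leg 4: 7.73 h is already measured at the sender's location.
Total: 4.407 + 18.89 + 54.23 + 7.730 h.

Δt = 85.3 h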